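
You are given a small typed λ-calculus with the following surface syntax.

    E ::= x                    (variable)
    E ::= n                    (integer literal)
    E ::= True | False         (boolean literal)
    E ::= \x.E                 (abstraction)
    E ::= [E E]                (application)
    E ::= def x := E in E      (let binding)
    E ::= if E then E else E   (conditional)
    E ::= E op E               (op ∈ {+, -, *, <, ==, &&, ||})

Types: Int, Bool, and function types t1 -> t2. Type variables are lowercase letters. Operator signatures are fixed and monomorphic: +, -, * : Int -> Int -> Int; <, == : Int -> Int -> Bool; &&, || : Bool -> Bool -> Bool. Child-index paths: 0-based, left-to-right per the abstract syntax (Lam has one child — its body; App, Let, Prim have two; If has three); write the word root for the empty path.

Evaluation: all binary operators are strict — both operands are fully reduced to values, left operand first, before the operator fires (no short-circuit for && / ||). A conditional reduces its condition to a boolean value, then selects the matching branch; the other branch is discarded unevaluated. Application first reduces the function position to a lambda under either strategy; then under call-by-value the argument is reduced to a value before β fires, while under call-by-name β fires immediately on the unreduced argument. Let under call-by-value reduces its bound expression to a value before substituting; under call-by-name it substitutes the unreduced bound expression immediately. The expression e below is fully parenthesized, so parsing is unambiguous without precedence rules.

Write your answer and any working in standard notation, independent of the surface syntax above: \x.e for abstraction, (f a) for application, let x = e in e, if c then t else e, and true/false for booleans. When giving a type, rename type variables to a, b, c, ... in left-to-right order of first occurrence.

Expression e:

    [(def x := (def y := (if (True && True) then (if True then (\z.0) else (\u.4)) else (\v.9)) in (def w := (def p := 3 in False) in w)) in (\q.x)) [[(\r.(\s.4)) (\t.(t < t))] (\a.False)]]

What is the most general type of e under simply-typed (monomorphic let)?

Working:
  unify Bool ~ Bool
  unify Bool ~ Bool
  unify Bool ~ Bool
  unify Bool ~ Bool
\z._ : a -> Int
\u._ : b -> Int
  unify a -> Int ~ b -> Int
  unify a ~ b
  unify Int ~ Int
\v._ : c -> Int
  unify b -> Int ~ c -> Int
  unify b ~ c
  unify Int ~ Int
let y : c -> Int
let p : Int
let w : Bool
w : Bool
let x : Bool
x : Bool
\q._ : d -> Bool
\s._ : f -> Int
\r._ : e -> f -> Int
t : g
  unify g ~ Int
t : Int
  unify Int ~ Int
\t._ : Int -> Bool
  unify e -> f -> Int ~ (Int -> Bool) -> h
  unify e ~ Int -> Bool
  unify f -> Int ~ h
_ _ : f -> Int
\a._ : i -> Bool
  unify f -> Int ~ (i -> Bool) -> j
  unify f ~ i -> Bool
  unify Int ~ j
_ _ : Int
  unify d -> Bool ~ Int -> k
  unify d ~ Int
  unify Bool ~ k
_ _ : Bool

Answer: Bool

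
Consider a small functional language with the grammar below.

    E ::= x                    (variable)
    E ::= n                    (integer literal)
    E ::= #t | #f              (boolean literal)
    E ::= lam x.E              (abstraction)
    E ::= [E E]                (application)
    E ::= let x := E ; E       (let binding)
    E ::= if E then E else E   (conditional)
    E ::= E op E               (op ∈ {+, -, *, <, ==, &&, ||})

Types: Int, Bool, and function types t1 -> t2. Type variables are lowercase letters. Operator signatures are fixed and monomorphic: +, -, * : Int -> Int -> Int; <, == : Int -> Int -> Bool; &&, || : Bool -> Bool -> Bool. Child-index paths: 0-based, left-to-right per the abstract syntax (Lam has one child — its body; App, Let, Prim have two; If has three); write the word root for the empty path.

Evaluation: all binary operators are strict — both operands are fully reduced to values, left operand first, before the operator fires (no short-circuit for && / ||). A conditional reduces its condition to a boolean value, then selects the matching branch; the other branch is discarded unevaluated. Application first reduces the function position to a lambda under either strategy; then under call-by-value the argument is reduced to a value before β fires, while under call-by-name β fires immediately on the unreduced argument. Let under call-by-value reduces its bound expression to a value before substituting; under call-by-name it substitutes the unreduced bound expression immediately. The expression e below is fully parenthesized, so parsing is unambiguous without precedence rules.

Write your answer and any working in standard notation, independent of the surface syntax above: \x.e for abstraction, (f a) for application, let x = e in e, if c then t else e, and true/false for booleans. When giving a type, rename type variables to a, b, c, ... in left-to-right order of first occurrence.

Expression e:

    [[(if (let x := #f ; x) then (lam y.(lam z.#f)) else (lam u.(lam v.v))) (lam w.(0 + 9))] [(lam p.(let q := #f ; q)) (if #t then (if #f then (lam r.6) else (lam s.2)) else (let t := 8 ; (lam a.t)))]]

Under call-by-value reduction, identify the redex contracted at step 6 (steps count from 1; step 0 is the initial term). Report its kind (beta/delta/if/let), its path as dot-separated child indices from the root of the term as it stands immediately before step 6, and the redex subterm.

Derivation:
step 0: (((if (let x = false in x) then (\y.(\z.false)) else (\u.(\v.v))) (\w.(0 + 9))) ((\p.(let q = false in q)) (if true then (if false then (\r.6) else (\s.2)) else (let t = 8 in (\a.t)))))
step 1: [let@0.0.0] (((if false then (\y.(\z.false)) else (\u.(\v.v))) (\w.(0 + 9))) ((\p.(let q = false in q)) (if true then (if false then (\r.6) else (\s.2)) else (let t = 8 in (\a.t)))))
step 2: [if@0.0] (((\u.(\v.v)) (\w.(0 + 9))) ((\p.(let q = false in q)) (if true then (if false then (\r.6) else (\s.2)) else (let t = 8 in (\a.t)))))
step 3: [beta@0] ((\v.v) ((\p.(let q = false in q)) (if true then (if false then (\r.6) else (\s.2)) else (let t = 8 in (\a.t)))))
step 4: [if@1.1] ((\v.v) ((\p.(let q = false in q)) (if false then (\r.6) else (\s.2))))
step 5: [if@1.1] ((\v.v) ((\p.(let q = false in q)) (\s.2)))
step 6: [beta@1] ((\v.v) (let q = false in q))

Answer: beta at 1 : ((\p.(let q = false in q)) (\s.2))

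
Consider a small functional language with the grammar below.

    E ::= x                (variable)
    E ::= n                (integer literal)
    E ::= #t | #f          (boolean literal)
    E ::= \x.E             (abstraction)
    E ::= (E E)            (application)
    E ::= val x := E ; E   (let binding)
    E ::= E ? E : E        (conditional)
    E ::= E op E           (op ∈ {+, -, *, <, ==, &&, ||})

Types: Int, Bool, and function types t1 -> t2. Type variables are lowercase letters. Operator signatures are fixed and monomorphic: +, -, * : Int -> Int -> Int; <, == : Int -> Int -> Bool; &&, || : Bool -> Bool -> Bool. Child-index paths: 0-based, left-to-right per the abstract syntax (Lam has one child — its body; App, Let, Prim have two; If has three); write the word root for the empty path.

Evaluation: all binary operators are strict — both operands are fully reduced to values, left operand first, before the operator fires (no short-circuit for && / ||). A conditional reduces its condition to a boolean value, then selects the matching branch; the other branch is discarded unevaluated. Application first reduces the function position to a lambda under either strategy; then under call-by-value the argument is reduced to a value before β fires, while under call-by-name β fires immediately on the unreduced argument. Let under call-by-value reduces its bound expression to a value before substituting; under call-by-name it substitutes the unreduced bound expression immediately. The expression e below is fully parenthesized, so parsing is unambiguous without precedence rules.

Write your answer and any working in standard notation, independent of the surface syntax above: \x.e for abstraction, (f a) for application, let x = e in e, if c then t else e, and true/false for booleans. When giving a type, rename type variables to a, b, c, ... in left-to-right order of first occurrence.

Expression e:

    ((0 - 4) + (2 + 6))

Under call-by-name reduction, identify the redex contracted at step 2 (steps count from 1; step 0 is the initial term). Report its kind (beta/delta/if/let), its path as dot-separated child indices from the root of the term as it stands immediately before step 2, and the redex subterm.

Trace:
step 0: ((0 - 4) + (2 + 6))
step 1: [delta@0] (-4 + (2 + 6))
step 2: [delta@1] (-4 + 8)

Answer: delta at 1 : (2 + 6)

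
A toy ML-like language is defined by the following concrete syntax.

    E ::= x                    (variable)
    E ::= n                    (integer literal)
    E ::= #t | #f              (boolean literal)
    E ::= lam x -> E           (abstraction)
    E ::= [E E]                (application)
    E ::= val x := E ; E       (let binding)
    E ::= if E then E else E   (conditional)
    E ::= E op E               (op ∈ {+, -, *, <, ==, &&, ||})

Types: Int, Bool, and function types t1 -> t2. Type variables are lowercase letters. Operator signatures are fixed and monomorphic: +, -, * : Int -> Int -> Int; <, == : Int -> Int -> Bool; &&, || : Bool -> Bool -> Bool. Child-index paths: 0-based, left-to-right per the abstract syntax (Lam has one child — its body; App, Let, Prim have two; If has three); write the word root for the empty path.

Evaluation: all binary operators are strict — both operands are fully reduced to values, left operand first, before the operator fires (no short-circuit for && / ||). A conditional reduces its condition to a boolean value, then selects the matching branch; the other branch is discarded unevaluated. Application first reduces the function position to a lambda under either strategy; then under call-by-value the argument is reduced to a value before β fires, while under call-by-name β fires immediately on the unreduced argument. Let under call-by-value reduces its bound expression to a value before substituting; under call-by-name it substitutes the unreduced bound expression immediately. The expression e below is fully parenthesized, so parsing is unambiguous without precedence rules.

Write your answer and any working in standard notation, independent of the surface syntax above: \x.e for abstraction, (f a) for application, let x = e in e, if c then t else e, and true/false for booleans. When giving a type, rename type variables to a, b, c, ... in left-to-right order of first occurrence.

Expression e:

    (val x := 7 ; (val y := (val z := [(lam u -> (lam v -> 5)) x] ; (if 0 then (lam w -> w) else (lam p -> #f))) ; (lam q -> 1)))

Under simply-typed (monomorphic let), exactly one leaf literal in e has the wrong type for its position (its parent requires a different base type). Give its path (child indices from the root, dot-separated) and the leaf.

Answer: 1.0.1.0 : 0

Trace:
let x : Int
\v._ : b -> Int
\u._ : a -> b -> Int
x : Int
  unify a -> b -> Int ~ Int -> c
  unify a ~ Int
  unify b -> Int ~ c
_ _ : b -> Int
let z : b -> Int
  unify Int ~ Bool
  FAIL: mismatch Int ~ Bool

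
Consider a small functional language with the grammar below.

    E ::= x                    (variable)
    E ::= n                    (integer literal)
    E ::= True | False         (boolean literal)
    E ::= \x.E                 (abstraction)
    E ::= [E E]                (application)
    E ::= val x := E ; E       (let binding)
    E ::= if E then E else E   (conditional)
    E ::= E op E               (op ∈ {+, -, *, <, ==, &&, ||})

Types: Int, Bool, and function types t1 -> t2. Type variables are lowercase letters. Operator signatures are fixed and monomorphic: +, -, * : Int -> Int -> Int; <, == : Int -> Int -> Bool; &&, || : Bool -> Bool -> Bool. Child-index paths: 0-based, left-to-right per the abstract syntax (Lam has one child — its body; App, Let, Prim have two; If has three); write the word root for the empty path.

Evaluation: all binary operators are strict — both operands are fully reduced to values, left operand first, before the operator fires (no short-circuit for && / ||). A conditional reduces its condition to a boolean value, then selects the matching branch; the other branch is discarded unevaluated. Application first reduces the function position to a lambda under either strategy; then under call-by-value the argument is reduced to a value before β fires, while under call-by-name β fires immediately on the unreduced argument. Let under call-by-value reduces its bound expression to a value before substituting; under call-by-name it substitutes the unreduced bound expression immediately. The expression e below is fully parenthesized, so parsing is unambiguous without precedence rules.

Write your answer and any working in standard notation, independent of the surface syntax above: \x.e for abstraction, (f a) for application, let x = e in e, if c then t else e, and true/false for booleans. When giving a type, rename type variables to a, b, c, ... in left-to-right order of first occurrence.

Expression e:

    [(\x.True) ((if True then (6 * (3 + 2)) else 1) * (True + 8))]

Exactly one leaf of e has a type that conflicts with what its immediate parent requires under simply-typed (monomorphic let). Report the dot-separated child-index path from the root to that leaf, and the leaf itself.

Answer: 1.1.0 : true

Working:
\x._ : a -> Bool
  unify Bool ~ Bool
  unify Int ~ Int
  unify Int ~ Int
  unify Int ~ Int
  unify Int ~ Int
  unify Int ~ Int
  unify Int ~ Int
  unify Bool ~ Int
  FAIL: mismatch Bool ~ Int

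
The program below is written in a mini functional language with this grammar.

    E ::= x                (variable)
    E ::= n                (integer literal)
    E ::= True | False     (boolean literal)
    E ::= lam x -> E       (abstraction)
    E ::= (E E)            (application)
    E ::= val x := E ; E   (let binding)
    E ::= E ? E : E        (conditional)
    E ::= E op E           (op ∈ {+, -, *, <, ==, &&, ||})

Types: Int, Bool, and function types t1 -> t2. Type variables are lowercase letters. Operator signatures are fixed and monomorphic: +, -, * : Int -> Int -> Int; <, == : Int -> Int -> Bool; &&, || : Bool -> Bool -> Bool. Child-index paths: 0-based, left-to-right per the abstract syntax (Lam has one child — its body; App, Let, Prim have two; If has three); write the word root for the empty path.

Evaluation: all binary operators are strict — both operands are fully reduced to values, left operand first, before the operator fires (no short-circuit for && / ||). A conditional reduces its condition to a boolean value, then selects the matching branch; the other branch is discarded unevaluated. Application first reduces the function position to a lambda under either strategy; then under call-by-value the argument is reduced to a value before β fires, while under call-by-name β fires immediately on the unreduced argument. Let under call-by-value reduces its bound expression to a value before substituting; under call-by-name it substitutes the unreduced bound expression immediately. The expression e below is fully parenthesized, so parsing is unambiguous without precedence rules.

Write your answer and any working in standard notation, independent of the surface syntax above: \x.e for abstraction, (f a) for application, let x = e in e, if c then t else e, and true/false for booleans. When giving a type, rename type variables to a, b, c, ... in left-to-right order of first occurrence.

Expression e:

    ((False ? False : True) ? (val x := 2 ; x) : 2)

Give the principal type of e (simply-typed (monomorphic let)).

Trace:
  unify Bool ~ Bool
  unify Bool ~ Bool
  unify Bool ~ Bool
let x : Int
x : Int
  unify Int ~ Int

Answer: Int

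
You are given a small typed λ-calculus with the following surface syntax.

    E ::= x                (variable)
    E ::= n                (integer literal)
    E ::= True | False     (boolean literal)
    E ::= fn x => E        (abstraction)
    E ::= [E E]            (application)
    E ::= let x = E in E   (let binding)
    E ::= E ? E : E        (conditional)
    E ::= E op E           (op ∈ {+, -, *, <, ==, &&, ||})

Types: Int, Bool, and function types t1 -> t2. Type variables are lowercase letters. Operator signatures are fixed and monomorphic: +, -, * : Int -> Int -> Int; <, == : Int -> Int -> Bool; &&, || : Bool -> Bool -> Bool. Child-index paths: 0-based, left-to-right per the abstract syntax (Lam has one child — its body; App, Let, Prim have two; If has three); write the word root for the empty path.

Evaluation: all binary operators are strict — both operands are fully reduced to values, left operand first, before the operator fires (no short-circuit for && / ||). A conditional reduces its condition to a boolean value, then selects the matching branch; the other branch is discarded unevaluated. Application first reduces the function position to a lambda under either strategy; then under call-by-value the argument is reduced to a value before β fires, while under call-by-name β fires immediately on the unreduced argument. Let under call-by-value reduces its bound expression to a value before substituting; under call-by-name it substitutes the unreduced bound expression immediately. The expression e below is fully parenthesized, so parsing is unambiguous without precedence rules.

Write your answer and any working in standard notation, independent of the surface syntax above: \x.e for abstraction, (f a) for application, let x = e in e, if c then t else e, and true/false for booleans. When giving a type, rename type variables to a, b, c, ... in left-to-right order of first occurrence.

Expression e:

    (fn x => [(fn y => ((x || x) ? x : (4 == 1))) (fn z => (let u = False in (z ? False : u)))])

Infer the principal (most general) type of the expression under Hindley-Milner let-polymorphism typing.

Working:
x : a
  unify a ~ Bool
x : Bool
  unify Bool ~ Bool
  unify Bool ~ Bool
x : Bool
  unify Int ~ Int
  unify Int ~ Int
  unify Bool ~ Bool
\y._ : b -> Bool
let u : Bool
z : c
  unify c ~ Bool
u : Bool
  unify Bool ~ Bool
\z._ : Bool -> Bool
  unify b -> Bool ~ (Bool -> Bool) -> d
  unify b ~ Bool -> Bool
  unify Bool ~ d
_ _ : Bool
\x._ : Bool -> Bool

Answer: Bool -> Bool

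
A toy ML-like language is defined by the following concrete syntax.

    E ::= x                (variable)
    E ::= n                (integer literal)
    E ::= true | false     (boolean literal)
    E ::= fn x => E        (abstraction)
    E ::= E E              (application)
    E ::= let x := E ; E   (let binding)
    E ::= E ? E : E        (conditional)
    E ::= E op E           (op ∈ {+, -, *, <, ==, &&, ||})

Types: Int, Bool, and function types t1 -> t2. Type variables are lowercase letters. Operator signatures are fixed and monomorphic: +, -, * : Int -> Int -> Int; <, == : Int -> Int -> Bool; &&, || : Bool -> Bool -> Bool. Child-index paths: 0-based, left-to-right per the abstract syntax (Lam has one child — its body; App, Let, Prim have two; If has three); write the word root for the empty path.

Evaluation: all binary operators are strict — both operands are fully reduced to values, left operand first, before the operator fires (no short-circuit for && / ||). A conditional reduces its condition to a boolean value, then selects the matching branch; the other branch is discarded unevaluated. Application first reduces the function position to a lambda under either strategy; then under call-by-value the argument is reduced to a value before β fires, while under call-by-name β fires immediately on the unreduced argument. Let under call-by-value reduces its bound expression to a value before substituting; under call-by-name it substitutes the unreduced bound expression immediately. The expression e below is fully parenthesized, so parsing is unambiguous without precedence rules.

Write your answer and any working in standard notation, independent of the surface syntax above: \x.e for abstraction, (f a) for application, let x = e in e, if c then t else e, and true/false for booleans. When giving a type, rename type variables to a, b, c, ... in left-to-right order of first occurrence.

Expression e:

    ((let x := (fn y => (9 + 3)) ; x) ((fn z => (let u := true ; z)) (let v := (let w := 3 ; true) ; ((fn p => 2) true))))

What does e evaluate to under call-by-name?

Answer: 12

Trace:
step 0: ((let x = (\y.(9 + 3)) in x) ((\z.(let u = true in z)) (let v = (let w = 3 in true) in ((\p.2) true))))
step 1: [let@0] ((\y.(9 + 3)) ((\z.(let u = true in z)) (let v = (let w = 3 in true) in ((\p.2) true))))
step 2: [beta@root] (9 + 3)
step 3: [delta@root] 12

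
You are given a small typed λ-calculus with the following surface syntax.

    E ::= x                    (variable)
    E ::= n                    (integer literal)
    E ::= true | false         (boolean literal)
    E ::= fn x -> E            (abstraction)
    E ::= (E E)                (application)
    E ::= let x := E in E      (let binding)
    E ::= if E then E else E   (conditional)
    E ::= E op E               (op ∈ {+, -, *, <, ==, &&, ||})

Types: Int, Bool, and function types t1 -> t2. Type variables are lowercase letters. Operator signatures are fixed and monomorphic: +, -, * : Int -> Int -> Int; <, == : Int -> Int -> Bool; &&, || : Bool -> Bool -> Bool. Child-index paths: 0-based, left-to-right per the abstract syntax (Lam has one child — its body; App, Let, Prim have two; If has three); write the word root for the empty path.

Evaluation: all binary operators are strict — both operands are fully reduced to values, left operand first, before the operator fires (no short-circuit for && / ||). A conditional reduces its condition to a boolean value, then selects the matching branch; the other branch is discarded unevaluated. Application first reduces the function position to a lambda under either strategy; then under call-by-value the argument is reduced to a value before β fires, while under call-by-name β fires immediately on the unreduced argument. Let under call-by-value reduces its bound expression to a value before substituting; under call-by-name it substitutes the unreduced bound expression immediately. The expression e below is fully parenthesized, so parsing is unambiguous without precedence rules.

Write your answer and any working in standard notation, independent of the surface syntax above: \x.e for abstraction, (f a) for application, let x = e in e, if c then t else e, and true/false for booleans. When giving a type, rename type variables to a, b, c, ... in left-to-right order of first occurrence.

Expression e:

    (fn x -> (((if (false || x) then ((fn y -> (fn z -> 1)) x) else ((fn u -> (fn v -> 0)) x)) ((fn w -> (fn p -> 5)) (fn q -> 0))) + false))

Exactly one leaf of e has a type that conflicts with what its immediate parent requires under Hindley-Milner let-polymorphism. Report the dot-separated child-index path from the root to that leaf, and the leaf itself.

Derivation:
  unify Bool ~ Bool
x : a
  unify a ~ Bool
  unify Bool ~ Bool
\z._ : c -> Int
\y._ : b -> c -> Int
x : Bool
  unify b -> c -> Int ~ Bool -> d
  unify b ~ Bool
  unify c -> Int ~ d
_ _ : c -> Int
\v._ : f -> Int
\u._ : e -> f -> Int
x : Bool
  unify e -> f -> Int ~ Bool -> g
  unify e ~ Bool
  unify f -> Int ~ g
_ _ : f -> Int
  unify c -> Int ~ f -> Int
  unify c ~ f
  unify Int ~ Int
\p._ : i -> Int
\w._ : h -> i -> Int
\q._ : j -> Int
  unify h -> i -> Int ~ (j -> Int) -> k
  unify h ~ j -> Int
  unify i -> Int ~ k
_ _ : i -> Int
  unify f -> Int ~ (i -> Int) -> l
  unify f ~ i -> Int
  unify Int ~ l
_ _ : Int
  unify Int ~ Int
  unify Bool ~ Int
  FAIL: mismatch Bool ~ Int

Answer: 0.1 : false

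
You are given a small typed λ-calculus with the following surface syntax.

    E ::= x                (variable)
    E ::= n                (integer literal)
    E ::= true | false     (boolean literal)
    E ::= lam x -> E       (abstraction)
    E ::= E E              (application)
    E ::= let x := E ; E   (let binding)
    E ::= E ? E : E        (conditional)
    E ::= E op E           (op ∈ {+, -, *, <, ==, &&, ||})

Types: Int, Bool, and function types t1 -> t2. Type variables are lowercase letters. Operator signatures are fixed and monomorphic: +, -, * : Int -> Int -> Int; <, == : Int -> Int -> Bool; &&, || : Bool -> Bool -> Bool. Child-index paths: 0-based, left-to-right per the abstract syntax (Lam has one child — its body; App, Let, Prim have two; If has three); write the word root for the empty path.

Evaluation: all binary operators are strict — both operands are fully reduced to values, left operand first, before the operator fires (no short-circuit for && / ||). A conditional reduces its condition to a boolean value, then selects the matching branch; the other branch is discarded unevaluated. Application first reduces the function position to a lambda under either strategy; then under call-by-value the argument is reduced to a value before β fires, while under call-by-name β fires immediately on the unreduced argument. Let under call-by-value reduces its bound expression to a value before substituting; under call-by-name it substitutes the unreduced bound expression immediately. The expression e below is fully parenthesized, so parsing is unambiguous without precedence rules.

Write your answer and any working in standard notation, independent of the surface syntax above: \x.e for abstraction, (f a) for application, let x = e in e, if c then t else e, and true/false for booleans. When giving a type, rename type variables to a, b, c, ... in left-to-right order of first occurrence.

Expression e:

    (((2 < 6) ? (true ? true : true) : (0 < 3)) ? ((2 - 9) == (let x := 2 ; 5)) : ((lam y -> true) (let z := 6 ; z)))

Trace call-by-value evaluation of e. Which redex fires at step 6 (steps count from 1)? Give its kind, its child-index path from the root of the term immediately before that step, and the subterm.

Answer: let at 1 : (let x = 2 in 5)

Trace:
step 0: (if (if (2 < 6) then (if true then true else true) else (0 < 3)) then ((2 - 9) == (let x = 2 in 5)) else ((\y.true) (let z = 6 in z)))
step 1: [delta@0.0] (if (if true then (if true then true else true) else (0 < 3)) then ((2 - 9) == (let x = 2 in 5)) else ((\y.true) (let z = 6 in z)))
step 2: [if@0] (if (if true then true else true) then ((2 - 9) == (let x = 2 in 5)) else ((\y.true) (let z = 6 in z)))
step 3: [if@0] (if true then ((2 - 9) == (let x = 2 in 5)) else ((\y.true) (let z = 6 in z)))
step 4: [if@root] ((2 - 9) == (let x = 2 in 5))
step 5: [delta@0] (-7 == (let x = 2 in 5))
step 6: [let@1] (-7 == 5)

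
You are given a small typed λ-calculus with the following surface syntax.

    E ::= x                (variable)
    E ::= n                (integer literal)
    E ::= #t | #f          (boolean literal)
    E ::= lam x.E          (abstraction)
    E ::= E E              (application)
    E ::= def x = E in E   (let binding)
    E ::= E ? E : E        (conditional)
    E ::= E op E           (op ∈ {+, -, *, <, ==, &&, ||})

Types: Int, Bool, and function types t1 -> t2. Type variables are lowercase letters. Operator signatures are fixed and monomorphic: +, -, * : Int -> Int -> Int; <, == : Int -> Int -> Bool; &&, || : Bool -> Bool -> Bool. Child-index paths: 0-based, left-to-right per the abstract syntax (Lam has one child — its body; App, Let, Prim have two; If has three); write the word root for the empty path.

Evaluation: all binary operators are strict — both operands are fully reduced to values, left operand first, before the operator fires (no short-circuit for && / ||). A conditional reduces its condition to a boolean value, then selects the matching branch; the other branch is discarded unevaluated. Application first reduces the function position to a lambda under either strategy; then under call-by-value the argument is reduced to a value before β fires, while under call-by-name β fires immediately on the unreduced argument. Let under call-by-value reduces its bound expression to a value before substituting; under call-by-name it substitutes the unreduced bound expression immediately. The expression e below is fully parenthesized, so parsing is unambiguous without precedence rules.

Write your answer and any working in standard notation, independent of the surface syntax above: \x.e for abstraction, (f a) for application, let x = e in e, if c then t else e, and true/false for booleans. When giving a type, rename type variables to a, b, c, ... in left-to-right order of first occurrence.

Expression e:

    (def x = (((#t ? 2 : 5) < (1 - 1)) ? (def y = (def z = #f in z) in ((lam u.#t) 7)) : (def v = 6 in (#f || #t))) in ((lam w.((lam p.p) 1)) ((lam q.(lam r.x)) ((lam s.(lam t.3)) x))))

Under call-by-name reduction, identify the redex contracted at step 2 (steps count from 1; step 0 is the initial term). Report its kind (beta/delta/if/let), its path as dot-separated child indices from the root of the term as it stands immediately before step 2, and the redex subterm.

Derivation:
step 0: (let x = (if ((if true then 2 else 5) < (1 - 1)) then (let y = (let z = false in z) in ((\u.true) 7)) else (let v = 6 in (false || true))) in ((\w.((\p.p) 1)) ((\q.(\r.x)) ((\s.(\t.3)) x))))
step 1: [let@root] ((\w.((\p.p) 1)) ((\q.(\r.(if ((if true then 2 else 5) < (1 - 1)) then (let y = (let z = false in z) in ((\u.true) 7)) else (let v = 6 in (false || true))))) ((\s.(\t.3)) (if ((if true then 2 else 5) < (1 - 1)) then (let y = (let z = false in z) in ((\u.true) 7)) else (let v = 6 in (false || true))))))
step 2: [beta@root] ((\p.p) 1)

Answer: beta at root : ((\w.((\p.p) 1)) ((\q.(\r.(if ((if true then 2 else 5) < (1 - 1)) then (let y = (let z = false in z) in ((\u.true) 7)) else (let v = 6 in (false || true))))) ((\s.(\t.3)) (if ((if true then 2 else 5) < (1 - 1)) then (let y = (let z = false in z) in ((\u.true) 7)) else (let v = 6 in (false || true))))))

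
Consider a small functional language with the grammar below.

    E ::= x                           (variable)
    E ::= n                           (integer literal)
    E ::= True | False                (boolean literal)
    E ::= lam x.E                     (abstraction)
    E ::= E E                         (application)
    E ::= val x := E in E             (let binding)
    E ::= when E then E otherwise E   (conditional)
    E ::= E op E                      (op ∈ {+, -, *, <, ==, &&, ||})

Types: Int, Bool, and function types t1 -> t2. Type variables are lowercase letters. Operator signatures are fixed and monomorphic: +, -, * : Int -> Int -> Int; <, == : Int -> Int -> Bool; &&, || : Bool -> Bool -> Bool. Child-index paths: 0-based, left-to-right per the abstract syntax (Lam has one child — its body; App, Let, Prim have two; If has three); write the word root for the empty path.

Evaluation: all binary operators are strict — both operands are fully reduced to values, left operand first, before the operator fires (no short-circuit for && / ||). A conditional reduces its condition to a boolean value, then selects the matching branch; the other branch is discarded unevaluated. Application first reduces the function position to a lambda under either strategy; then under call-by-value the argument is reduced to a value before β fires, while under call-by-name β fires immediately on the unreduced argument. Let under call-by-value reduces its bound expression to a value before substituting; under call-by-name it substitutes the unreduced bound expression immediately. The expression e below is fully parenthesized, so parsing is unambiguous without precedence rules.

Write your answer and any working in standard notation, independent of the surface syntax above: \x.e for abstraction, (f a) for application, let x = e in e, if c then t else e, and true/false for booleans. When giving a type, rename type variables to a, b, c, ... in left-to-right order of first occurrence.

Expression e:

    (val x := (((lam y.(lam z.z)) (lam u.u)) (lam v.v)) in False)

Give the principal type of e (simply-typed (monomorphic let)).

Answer: Bool

Derivation:
z : b
\z._ : b -> b
\y._ : a -> b -> b
u : c
\u._ : c -> c
  unify a -> b -> b ~ (c -> c) -> d
  unify a ~ c -> c
  unify b -> b ~ d
_ _ : b -> b
v : e
\v._ : e -> e
  unify b -> b ~ (e -> e) -> f
  unify b ~ e -> e
  unify e -> e ~ f
_ _ : e -> e
let x : e -> e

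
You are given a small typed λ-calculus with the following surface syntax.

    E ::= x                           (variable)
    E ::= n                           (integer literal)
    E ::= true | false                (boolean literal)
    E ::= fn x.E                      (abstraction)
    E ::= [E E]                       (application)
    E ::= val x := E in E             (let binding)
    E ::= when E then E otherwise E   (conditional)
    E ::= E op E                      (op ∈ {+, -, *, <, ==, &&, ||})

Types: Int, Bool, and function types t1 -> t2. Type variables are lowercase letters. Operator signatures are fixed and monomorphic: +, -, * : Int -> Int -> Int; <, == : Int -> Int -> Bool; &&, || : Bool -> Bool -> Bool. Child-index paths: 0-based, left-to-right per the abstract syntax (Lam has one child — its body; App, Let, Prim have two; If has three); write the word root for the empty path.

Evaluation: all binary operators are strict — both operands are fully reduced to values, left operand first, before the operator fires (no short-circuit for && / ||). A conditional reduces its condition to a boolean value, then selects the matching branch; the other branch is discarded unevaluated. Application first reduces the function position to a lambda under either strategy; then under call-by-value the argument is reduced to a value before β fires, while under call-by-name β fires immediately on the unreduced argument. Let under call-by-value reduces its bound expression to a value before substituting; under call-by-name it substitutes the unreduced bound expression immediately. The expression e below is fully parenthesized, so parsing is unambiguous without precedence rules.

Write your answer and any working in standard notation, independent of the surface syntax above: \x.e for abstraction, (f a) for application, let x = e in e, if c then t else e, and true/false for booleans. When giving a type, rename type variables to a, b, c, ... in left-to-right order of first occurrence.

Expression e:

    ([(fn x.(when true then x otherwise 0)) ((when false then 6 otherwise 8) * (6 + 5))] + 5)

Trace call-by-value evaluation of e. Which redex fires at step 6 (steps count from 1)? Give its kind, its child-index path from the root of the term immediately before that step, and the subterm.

Working:
step 0: (((\x.(if true then x else 0)) ((if false then 6 else 8) * (6 + 5))) + 5)
step 1: [if@0.1.0] (((\x.(if true then x else 0)) (8 * (6 + 5))) + 5)
step 2: [delta@0.1.1] (((\x.(if true then x else 0)) (8 * 11)) + 5)
step 3: [delta@0.1] (((\x.(if true then x else 0)) 88) + 5)
step 4: [beta@0] ((if true then 88 else 0) + 5)
step 5: [if@0] (88 + 5)
step 6: [delta@root] 93

Answer: delta at root : (88 + 5)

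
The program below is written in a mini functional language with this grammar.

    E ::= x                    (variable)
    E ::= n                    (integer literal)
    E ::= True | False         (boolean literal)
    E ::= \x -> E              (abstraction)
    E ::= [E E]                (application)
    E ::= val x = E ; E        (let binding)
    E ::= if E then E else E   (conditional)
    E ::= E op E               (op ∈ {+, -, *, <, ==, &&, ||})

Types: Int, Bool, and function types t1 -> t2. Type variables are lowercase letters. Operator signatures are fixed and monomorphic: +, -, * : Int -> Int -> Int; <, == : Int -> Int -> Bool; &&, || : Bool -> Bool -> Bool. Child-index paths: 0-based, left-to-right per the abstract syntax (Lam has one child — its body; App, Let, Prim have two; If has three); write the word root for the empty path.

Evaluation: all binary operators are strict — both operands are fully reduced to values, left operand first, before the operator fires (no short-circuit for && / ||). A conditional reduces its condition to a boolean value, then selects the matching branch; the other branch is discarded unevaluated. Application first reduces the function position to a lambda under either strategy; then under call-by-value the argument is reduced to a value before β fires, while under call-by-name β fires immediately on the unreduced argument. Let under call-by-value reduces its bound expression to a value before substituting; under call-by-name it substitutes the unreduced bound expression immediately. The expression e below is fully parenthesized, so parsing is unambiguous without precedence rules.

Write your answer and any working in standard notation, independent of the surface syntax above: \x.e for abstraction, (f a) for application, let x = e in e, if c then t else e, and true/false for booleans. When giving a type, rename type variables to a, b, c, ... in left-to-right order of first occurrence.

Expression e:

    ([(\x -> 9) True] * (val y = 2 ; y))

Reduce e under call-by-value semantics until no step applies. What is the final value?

Answer: 18

Trace:
step 0: (((\x.9) true) * (let y = 2 in y))
step 1: [beta@0] (9 * (let y = 2 in y))
step 2: [let@1] (9 * 2)
step 3: [delta@root] 18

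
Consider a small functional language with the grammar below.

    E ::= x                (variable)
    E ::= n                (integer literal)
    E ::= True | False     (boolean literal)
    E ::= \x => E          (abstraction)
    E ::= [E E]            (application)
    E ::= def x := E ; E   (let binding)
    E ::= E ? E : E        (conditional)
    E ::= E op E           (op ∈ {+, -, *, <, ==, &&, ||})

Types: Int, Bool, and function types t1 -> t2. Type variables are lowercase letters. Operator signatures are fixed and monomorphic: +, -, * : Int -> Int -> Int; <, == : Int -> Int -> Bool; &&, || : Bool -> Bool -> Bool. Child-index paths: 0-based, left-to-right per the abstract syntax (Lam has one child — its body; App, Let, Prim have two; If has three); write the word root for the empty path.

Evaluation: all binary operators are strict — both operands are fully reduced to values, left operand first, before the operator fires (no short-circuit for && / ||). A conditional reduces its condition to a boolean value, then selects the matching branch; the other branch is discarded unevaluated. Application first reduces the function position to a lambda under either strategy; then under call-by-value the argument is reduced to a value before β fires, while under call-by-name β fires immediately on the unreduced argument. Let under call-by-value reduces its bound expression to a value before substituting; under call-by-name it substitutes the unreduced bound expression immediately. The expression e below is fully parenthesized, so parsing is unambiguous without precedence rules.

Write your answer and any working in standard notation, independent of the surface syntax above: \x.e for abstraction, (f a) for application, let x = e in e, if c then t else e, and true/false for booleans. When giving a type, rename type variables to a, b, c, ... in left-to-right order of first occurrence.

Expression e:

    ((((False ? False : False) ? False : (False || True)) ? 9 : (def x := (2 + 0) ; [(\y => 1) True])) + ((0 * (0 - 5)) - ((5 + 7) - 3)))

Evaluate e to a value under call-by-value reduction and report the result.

Working:
step 0: ((if (if (if false then false else false) then false else (false || true)) then 9 else (let x = (2 + 0) in ((\y.1) true))) + ((0 * (0 - 5)) - ((5 + 7) - 3)))
step 1: [if@0.0.0] ((if (if false then false else (false || true)) then 9 else (let x = (2 + 0) in ((\y.1) true))) + ((0 * (0 - 5)) - ((5 + 7) - 3)))
step 2: [if@0.0] ((if (false || true) then 9 else (let x = (2 + 0) in ((\y.1) true))) + ((0 * (0 - 5)) - ((5 + 7) - 3)))
step 3: [delta@0.0] ((if true then 9 else (let x = (2 + 0) in ((\y.1) true))) + ((0 * (0 - 5)) - ((5 + 7) - 3)))
step 4: [if@0] (9 + ((0 * (0 - 5)) - ((5 + 7) - 3)))
step 5: [delta@1.0.1] (9 + ((0 * -5) - ((5 + 7) - 3)))
step 6: [delta@1.0] (9 + (0 - ((5 + 7) - 3)))
step 7: [delta@1.1.0] (9 + (0 - (12 - 3)))
step 8: [delta@1.1] (9 + (0 - 9))
step 9: [delta@1] (9 + -9)
step 10: [delta@root] 0

Answer: 0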